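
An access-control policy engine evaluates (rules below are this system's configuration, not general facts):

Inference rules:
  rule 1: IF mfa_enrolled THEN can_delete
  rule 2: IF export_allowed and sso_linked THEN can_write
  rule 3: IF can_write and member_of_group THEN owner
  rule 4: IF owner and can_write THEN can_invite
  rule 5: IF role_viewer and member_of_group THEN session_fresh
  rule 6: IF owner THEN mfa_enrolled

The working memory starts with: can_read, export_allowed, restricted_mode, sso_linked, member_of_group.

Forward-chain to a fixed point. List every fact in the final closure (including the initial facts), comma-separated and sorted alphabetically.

Round 1: rule 2 [IF export_allowed and sso_linked THEN can_write]. New: can_write.
Round 2: rule 3 [IF can_write and member_of_group THEN owner]. New: owner.
Round 3: rule 4 [IF owner and can_write THEN can_invite]; rule 6 [IF owner THEN mfa_enrolled]. New: can_invite, mfa_enrolled.
Round 4: rule 1 [IF mfa_enrolled THEN can_delete]. New: can_delete.

can_delete, can_invite, can_read, can_write, export_allowed, member_of_group, mfa_enrolled, owner, restricted_mode, sso_linked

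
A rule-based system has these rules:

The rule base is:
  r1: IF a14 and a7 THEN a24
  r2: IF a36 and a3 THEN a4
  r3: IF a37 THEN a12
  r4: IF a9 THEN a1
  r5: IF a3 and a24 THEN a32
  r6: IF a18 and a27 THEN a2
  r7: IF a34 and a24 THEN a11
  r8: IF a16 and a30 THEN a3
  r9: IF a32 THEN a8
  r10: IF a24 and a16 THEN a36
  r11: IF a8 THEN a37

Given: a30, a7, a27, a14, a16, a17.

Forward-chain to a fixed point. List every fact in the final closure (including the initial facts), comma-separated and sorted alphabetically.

Round 1: r1 [IF a14 and a7 THEN a24]; r8 [IF a16 and a30 THEN a3]. New: a24, a3.
Round 2: r5 [IF a3 and a24 THEN a32]; r10 [IF a24 and a16 THEN a36]. New: a32, a36.
Round 3: r2 [IF a36 and a3 THEN a4]; r9 [IF a32 THEN a8]. New: a4, a8.
Round 4: r11 [IF a8 THEN a37]. New: a37.
Round 5: r3 [IF a37 THEN a12]. New: a12.

a12, a14, a16, a17, a24, a27, a3, a30, a32, a36, a37, a4, a7, a8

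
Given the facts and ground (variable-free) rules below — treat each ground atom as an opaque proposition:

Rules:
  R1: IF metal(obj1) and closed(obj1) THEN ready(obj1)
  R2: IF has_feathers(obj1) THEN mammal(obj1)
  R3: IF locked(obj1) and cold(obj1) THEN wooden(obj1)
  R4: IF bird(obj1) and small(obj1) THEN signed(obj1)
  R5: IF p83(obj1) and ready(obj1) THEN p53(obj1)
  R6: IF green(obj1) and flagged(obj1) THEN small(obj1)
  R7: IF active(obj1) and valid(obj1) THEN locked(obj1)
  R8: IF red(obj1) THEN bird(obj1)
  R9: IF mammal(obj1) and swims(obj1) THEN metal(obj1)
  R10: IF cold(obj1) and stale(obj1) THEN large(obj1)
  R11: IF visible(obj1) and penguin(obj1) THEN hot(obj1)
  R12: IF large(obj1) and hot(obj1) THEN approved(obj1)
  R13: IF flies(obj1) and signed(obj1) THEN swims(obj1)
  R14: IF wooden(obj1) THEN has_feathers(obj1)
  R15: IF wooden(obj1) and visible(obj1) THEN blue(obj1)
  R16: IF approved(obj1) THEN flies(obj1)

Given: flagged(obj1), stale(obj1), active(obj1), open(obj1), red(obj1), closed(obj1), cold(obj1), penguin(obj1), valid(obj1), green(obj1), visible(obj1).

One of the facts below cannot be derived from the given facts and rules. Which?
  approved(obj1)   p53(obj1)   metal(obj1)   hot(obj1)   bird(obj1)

p53(obj1)

Round 1 fires R6, R7, R8, R10, R11, giving small(obj1), locked(obj1), bird(obj1), large(obj1), hot(obj1).
Round 2 fires R3, R4, R12, giving wooden(obj1), signed(obj1), approved(obj1).
Round 3 fires R14, R15, R16, giving has_feathers(obj1), blue(obj1), flies(obj1).
Round 4 fires R2, R13, giving mammal(obj1), swims(obj1).
Round 5 fires R9, giving metal(obj1).
Round 6 fires R1, giving ready(obj1).
Derived: metal(obj1) (round 5), bird(obj1) (round 1), hot(obj1) (round 1), approved(obj1) (round 2). p53(obj1) never appears in any round.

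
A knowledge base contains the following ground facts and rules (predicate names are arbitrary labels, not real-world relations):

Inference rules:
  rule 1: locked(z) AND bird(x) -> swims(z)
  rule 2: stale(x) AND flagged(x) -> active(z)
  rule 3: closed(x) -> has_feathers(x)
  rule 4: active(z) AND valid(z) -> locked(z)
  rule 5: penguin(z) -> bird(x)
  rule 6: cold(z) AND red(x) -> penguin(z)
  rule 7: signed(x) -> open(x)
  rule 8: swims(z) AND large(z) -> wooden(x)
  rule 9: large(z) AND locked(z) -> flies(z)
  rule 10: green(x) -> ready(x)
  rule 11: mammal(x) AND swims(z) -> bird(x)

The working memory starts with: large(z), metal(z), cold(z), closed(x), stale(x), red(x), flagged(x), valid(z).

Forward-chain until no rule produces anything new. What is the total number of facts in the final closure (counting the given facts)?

16

Round 1: rule 2 [stale(x) AND flagged(x) -> active(z)]; rule 3 [closed(x) -> has_feathers(x)]; rule 6 [cold(z) AND red(x) -> penguin(z)]. Adds active(z), has_feathers(x), penguin(z).
Round 2: rule 4 [active(z) AND valid(z) -> locked(z)]; rule 5 [penguin(z) -> bird(x)]. Adds locked(z), bird(x).
Round 3: rule 1 [locked(z) AND bird(x) -> swims(z)]; rule 9 [large(z) AND locked(z) -> flies(z)]. Adds swims(z), flies(z).
Round 4: rule 8 [swims(z) AND large(z) -> wooden(x)]. Adds wooden(x).
Closure: {active(z), bird(x), closed(x), cold(z), flagged(x), flies(z), has_feathers(x), large(z), locked(z), metal(z), penguin(z), red(x), stale(x), swims(z), valid(z), wooden(x)} — 16 facts.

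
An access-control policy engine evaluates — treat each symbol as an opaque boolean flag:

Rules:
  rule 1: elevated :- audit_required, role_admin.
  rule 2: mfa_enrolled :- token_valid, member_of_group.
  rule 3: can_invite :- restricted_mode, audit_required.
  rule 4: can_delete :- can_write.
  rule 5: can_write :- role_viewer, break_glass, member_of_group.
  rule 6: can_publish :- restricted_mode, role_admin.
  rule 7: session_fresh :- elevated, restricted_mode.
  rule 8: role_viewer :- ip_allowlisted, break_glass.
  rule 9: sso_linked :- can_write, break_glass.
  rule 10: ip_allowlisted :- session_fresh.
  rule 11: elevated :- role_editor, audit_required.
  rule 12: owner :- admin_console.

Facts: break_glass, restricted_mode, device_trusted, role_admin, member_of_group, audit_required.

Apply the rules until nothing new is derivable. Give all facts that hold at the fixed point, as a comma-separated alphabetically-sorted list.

audit_required, break_glass, can_delete, can_invite, can_publish, can_write, device_trusted, elevated, ip_allowlisted, member_of_group, restricted_mode, role_admin, role_viewer, session_fresh, sso_linked

Round 1 fires rule 1, rule 3, rule 6, giving elevated, can_invite, can_publish.
Round 2 fires rule 7, giving session_fresh.
Round 3 fires rule 10, giving ip_allowlisted.
Round 4 fires rule 8, giving role_viewer.
Round 5 fires rule 5, giving can_write.
Round 6 fires rule 4, rule 9, giving can_delete, sso_linked.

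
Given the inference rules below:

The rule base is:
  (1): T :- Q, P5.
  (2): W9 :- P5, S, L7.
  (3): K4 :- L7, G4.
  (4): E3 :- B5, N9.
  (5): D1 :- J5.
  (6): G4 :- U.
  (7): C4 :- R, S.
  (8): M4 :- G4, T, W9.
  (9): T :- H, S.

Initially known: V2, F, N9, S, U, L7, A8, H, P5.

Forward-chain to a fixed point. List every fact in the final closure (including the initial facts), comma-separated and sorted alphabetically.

Round 1 — (2), (6), (9), derive W9, G4, T.
Round 2 — (3), (8), derive K4, M4.

A8, F, G4, H, K4, L7, M4, N9, P5, S, T, U, V2, W9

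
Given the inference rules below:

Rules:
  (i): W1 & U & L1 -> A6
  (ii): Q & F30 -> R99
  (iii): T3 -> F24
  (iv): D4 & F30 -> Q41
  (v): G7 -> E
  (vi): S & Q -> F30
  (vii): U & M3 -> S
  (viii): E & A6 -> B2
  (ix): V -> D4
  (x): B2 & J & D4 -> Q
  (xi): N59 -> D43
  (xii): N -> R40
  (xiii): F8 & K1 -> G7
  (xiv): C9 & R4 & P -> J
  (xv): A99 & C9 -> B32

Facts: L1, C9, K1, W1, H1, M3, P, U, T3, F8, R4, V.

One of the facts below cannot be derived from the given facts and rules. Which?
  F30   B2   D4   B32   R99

B32

Round 1 fires (i), (iii), (vii), (ix), (xiii), (xiv), giving A6, F24, S, D4, G7, J.
Round 2 fires (v), giving E.
Round 3 fires (viii), giving B2.
Round 4 fires (x), giving Q.
Round 5 fires (vi), giving F30.
Round 6 fires (ii), (iv), giving R99, Q41.
Derived: D4 (round 1), R99 (round 6), F30 (round 5), B2 (round 3). B32 never appears in any round.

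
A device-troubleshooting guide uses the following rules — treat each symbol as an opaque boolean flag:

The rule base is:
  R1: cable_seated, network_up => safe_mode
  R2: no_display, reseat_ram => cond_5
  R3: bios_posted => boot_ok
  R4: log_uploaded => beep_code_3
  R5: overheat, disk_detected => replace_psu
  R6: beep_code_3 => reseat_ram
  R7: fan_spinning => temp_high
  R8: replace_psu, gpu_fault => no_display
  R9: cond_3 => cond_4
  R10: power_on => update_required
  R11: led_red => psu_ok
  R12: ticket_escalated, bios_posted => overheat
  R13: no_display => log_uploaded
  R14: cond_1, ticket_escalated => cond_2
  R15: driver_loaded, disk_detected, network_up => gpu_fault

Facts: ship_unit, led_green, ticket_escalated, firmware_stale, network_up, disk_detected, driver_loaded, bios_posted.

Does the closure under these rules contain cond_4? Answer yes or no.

no

Round 1 — R3, R12, R15, derive boot_ok, overheat, gpu_fault.
Round 2 — R5, derive replace_psu.
Round 3 — R8, derive no_display.
Round 4 — R13, derive log_uploaded.
Round 5 — R4, derive beep_code_3.
Round 6 — R6, derive reseat_ram.
Round 7 — R2, derive cond_5.
Fixed point reached. cond_4 is concluded only by R9; R9 needs cond_3 (never derived).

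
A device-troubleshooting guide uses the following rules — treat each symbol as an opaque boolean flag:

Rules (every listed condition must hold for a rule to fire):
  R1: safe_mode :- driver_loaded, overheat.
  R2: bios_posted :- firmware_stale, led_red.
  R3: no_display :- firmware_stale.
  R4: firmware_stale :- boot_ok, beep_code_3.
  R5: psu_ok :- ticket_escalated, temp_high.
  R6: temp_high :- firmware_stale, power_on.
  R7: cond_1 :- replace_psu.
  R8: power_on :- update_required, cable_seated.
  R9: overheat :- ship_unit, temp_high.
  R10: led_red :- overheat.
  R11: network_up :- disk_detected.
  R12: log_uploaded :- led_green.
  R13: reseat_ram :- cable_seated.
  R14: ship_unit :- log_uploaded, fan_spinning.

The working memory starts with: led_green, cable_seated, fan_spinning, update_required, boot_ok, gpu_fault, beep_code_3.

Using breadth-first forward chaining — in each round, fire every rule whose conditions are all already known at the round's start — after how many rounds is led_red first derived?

4

[1] R4 [firmware_stale :- boot_ok, beep_code_3.]; R8 [power_on :- update_required, cable_seated.]; R12 [log_uploaded :- led_green.]; R13 [reseat_ram :- cable_seated.]. ⇒ new: firmware_stale, power_on, log_uploaded, reseat_ram.
[2] R3 [no_display :- firmware_stale.]; R6 [temp_high :- firmware_stale, power_on.]; R14 [ship_unit :- log_uploaded, fan_spinning.]. ⇒ new: no_display, temp_high, ship_unit.
[3] R9 [overheat :- ship_unit, temp_high.]. ⇒ new: overheat.
[4] R10 [led_red :- overheat.]. ⇒ new: led_red.
led_red first appears in round 4.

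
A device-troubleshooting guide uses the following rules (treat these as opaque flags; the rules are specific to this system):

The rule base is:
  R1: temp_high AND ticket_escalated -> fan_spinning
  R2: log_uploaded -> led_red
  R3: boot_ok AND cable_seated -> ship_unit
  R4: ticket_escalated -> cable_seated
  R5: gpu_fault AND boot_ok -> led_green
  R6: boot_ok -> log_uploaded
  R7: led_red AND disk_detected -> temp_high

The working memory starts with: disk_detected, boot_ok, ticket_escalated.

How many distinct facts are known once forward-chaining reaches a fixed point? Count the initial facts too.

Round 1 fires R4, R6, giving cable_seated, log_uploaded.
Round 2 fires R2, R3, giving led_red, ship_unit.
Round 3 fires R7, giving temp_high.
Round 4 fires R1, giving fan_spinning.
Closure: {boot_ok, cable_seated, disk_detected, fan_spinning, led_red, log_uploaded, ship_unit, temp_high, ticket_escalated} — 9 facts.

9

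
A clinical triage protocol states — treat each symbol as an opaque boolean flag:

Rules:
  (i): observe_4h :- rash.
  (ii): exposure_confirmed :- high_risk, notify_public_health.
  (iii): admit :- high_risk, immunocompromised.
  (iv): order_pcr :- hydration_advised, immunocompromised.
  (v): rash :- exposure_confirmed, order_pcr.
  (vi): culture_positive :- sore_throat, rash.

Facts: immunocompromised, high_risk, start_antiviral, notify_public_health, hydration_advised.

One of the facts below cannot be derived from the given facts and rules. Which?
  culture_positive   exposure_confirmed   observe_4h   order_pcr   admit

culture_positive

[1] (ii) [exposure_confirmed :- high_risk, notify_public_health.]; (iii) [admit :- high_risk, immunocompromised.]; (iv) [order_pcr :- hydration_advised, immunocompromised.]. ⇒ new: exposure_confirmed, admit, order_pcr.
[2] (v) [rash :- exposure_confirmed, order_pcr.]. ⇒ new: rash.
[3] (i) [observe_4h :- rash.]. ⇒ new: observe_4h.
Derived: order_pcr (round 1), exposure_confirmed (round 1), admit (round 1), observe_4h (round 3). culture_positive never appears in any round.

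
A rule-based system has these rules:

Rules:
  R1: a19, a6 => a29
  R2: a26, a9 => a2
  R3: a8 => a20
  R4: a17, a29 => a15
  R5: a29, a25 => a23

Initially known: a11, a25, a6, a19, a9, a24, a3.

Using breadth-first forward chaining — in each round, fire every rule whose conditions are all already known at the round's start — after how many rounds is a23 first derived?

2

Round 1: R1 [a19, a6 => a29]. New: a29.
Round 2: R5 [a29, a25 => a23]. New: a23.
a23 first appears in round 2.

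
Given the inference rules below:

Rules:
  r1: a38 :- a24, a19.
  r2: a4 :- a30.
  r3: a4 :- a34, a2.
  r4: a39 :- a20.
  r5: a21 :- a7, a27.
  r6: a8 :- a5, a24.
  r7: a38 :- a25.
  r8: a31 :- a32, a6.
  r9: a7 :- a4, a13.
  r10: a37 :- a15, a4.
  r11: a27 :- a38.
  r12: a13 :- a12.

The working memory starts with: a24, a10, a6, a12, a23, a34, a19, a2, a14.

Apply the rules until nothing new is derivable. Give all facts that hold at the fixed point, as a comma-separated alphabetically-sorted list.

Round 1: r1 [a38 :- a24, a19.]; r3 [a4 :- a34, a2.]; r12 [a13 :- a12.]. New: a38, a4, a13.
Round 2: r9 [a7 :- a4, a13.]; r11 [a27 :- a38.]. New: a7, a27.
Round 3: r5 [a21 :- a7, a27.]. New: a21.

a10, a12, a13, a14, a19, a2, a21, a23, a24, a27, a34, a38, a4, a6, a7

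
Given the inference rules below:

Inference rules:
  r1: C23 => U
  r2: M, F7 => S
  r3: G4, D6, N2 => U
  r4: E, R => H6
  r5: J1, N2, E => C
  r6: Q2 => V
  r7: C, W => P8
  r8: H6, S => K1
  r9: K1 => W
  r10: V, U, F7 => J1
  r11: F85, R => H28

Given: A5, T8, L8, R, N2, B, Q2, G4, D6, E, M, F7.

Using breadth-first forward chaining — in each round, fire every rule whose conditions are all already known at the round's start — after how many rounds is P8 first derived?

4

Round 1: r2 [M, F7 => S]; r3 [G4, D6, N2 => U]; r4 [E, R => H6]; r6 [Q2 => V]. Adds S, U, H6, V.
Round 2: r8 [H6, S => K1]; r10 [V, U, F7 => J1]. Adds K1, J1.
Round 3: r5 [J1, N2, E => C]; r9 [K1 => W]. Adds C, W.
Round 4: r7 [C, W => P8]. Adds P8.
P8 first appears in round 4.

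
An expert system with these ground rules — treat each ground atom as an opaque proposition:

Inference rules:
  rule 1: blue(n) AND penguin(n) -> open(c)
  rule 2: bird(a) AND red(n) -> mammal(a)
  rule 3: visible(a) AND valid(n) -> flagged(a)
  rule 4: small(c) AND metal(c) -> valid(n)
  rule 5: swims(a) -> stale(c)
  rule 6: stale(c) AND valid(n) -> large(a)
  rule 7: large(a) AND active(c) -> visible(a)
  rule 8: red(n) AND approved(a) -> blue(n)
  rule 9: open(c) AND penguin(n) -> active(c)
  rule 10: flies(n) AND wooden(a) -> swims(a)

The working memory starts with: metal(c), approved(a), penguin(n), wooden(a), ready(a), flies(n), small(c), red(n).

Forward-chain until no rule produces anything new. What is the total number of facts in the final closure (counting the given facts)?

Round 1: rule 4 [small(c) AND metal(c) -> valid(n)]; rule 8 [red(n) AND approved(a) -> blue(n)]; rule 10 [flies(n) AND wooden(a) -> swims(a)]. New: valid(n), blue(n), swims(a).
Round 2: rule 1 [blue(n) AND penguin(n) -> open(c)]; rule 5 [swims(a) -> stale(c)]. New: open(c), stale(c).
Round 3: rule 6 [stale(c) AND valid(n) -> large(a)]; rule 9 [open(c) AND penguin(n) -> active(c)]. New: large(a), active(c).
Round 4: rule 7 [large(a) AND active(c) -> visible(a)]. New: visible(a).
Round 5: rule 3 [visible(a) AND valid(n) -> flagged(a)]. New: flagged(a).
Closure: {active(c), approved(a), blue(n), flagged(a), flies(n), large(a), metal(c), open(c), penguin(n), ready(a), red(n), small(c), stale(c), swims(a), valid(n), visible(a), wooden(a)} — 17 facts.

17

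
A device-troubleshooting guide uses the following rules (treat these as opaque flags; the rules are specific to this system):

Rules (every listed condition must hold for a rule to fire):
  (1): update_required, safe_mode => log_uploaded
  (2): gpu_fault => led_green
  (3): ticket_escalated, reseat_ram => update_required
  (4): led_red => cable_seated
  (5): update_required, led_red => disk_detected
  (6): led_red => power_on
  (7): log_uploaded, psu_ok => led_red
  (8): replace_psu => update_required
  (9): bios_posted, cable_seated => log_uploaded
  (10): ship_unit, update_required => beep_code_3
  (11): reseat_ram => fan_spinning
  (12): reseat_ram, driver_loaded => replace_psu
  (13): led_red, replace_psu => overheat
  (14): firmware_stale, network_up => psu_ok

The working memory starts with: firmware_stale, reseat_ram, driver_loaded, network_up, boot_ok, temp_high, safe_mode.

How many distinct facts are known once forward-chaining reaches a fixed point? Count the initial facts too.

Round 1: (11) [reseat_ram => fan_spinning]; (12) [reseat_ram, driver_loaded => replace_psu]; (14) [firmware_stale, network_up => psu_ok]. New: fan_spinning, replace_psu, psu_ok.
Round 2: (8) [replace_psu => update_required]. New: update_required.
Round 3: (1) [update_required, safe_mode => log_uploaded]. New: log_uploaded.
Round 4: (7) [log_uploaded, psu_ok => led_red]. New: led_red.
Round 5: (4) [led_red => cable_seated]; (5) [update_required, led_red => disk_detected]; (6) [led_red => power_on]; (13) [led_red, replace_psu => overheat]. New: cable_seated, disk_detected, power_on, overheat.
Closure: {boot_ok, cable_seated, disk_detected, driver_loaded, fan_spinning, firmware_stale, led_red, log_uploaded, network_up, overheat, power_on, psu_ok, replace_psu, reseat_ram, safe_mode, temp_high, update_required} — 17 facts.

17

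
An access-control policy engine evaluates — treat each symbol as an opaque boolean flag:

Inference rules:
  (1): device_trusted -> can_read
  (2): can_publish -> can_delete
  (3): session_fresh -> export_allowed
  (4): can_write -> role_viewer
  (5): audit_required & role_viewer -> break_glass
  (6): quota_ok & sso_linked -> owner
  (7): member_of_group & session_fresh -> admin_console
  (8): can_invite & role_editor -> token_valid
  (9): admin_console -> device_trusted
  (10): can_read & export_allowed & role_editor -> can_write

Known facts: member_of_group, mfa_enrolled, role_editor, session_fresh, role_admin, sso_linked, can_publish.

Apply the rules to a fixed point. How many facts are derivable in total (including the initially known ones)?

14

Round 1: (2) [can_publish -> can_delete]; (3) [session_fresh -> export_allowed]; (7) [member_of_group & session_fresh -> admin_console]. New: can_delete, export_allowed, admin_console.
Round 2: (9) [admin_console -> device_trusted]. New: device_trusted.
Round 3: (1) [device_trusted -> can_read]. New: can_read.
Round 4: (10) [can_read & export_allowed & role_editor -> can_write]. New: can_write.
Round 5: (4) [can_write -> role_viewer]. New: role_viewer.
Closure: {admin_console, can_delete, can_publish, can_read, can_write, device_trusted, export_allowed, member_of_group, mfa_enrolled, role_admin, role_editor, role_viewer, session_fresh, sso_linked} — 14 facts.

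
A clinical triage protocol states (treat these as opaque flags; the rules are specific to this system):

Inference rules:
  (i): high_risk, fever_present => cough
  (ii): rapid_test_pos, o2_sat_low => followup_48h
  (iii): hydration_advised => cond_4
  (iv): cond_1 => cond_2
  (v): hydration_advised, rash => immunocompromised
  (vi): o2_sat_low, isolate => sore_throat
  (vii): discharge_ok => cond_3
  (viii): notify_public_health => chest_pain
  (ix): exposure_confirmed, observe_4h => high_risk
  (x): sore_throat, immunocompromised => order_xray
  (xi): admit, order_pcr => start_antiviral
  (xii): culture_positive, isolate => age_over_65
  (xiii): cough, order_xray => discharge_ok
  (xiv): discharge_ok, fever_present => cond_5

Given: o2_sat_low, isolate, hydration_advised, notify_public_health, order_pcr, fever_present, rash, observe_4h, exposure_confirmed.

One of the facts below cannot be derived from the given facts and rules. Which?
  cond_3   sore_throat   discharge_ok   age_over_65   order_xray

age_over_65

Round 1: (iii) [hydration_advised => cond_4]; (v) [hydration_advised, rash => immunocompromised]; (vi) [o2_sat_low, isolate => sore_throat]; (viii) [notify_public_health => chest_pain]; (ix) [exposure_confirmed, observe_4h => high_risk]. New: cond_4, immunocompromised, sore_throat, chest_pain, high_risk.
Round 2: (i) [high_risk, fever_present => cough]; (x) [sore_throat, immunocompromised => order_xray]. New: cough, order_xray.
Round 3: (xiii) [cough, order_xray => discharge_ok]. New: discharge_ok.
Round 4: (vii) [discharge_ok => cond_3]; (xiv) [discharge_ok, fever_present => cond_5]. New: cond_3, cond_5.
Derived: sore_throat (round 1), cond_3 (round 4), discharge_ok (round 3), order_xray (round 2). age_over_65 never appears in any round.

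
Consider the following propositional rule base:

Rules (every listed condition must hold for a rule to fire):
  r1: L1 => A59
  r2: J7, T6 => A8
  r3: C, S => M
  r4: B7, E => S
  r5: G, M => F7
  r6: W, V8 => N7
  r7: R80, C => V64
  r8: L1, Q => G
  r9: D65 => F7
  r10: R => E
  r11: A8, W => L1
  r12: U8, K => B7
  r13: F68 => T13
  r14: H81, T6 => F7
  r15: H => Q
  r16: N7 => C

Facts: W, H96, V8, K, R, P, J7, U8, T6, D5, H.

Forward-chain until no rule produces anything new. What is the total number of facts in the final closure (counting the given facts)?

23

Round 1 — r2, r6, r10, r12, r15, derive A8, N7, E, B7, Q.
Round 2 — r4, r11, r16, derive S, L1, C.
Round 3 — r1, r3, r8, derive A59, M, G.
Round 4 — r5, derive F7.
Closure: {A59, A8, B7, C, D5, E, F7, G, H, H96, J7, K, L1, M, N7, P, Q, R, S, T6, U8, V8, W} — 23 facts.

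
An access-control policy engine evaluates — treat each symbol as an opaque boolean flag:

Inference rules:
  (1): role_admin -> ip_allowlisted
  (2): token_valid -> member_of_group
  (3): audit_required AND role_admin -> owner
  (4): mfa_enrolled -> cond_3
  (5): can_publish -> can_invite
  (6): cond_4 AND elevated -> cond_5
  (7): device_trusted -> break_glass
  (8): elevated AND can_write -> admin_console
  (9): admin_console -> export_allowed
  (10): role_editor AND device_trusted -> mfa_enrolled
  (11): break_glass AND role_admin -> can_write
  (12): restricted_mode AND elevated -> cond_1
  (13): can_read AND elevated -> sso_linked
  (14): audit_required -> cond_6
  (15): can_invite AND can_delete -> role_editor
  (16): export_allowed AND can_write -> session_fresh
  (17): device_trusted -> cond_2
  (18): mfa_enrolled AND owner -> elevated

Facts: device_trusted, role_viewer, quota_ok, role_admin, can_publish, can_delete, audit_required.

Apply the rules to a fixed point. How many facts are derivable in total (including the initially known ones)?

21

[1] (1) [role_admin -> ip_allowlisted]; (3) [audit_required AND role_admin -> owner]; (5) [can_publish -> can_invite]; (7) [device_trusted -> break_glass]; (14) [audit_required -> cond_6]; (17) [device_trusted -> cond_2]. ⇒ new: ip_allowlisted, owner, can_invite, break_glass, cond_6, cond_2.
[2] (11) [break_glass AND role_admin -> can_write]; (15) [can_invite AND can_delete -> role_editor]. ⇒ new: can_write, role_editor.
[3] (10) [role_editor AND device_trusted -> mfa_enrolled]. ⇒ new: mfa_enrolled.
[4] (4) [mfa_enrolled -> cond_3]; (18) [mfa_enrolled AND owner -> elevated]. ⇒ new: cond_3, elevated.
[5] (8) [elevated AND can_write -> admin_console]. ⇒ new: admin_console.
[6] (9) [admin_console -> export_allowed]. ⇒ new: export_allowed.
[7] (16) [export_allowed AND can_write -> session_fresh]. ⇒ new: session_fresh.
Closure: {admin_console, audit_required, break_glass, can_delete, can_invite, can_publish, can_write, cond_2, cond_3, cond_6, device_trusted, elevated, export_allowed, ip_allowlisted, mfa_enrolled, owner, quota_ok, role_admin, role_editor, role_viewer, session_fresh} — 21 facts.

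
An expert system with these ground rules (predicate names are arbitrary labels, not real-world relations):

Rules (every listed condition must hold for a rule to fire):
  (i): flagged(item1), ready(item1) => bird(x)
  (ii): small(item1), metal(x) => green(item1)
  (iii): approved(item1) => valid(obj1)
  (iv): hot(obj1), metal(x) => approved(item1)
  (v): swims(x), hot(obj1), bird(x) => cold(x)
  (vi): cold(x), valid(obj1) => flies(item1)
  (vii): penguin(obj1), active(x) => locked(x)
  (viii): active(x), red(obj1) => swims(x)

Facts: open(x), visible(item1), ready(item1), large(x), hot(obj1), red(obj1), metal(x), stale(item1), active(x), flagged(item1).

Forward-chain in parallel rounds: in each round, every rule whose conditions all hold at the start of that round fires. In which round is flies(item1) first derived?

Round 1: (i) [flagged(item1), ready(item1) => bird(x)]; (iv) [hot(obj1), metal(x) => approved(item1)]; (viii) [active(x), red(obj1) => swims(x)]. New: bird(x), approved(item1), swims(x).
Round 2: (iii) [approved(item1) => valid(obj1)]; (v) [swims(x), hot(obj1), bird(x) => cold(x)]. New: valid(obj1), cold(x).
Round 3: (vi) [cold(x), valid(obj1) => flies(item1)]. New: flies(item1).
flies(item1) first appears in round 3.

3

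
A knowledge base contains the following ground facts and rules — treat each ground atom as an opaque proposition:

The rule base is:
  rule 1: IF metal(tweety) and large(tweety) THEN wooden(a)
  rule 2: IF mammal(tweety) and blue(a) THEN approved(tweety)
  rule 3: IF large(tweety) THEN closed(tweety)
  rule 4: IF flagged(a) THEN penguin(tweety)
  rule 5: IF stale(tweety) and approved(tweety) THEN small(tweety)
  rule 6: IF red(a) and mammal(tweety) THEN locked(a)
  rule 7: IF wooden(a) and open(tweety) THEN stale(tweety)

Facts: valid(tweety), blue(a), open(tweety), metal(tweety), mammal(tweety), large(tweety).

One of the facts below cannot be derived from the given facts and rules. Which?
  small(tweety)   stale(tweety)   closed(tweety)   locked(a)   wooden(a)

locked(a)

Round 1 — rule 1, rule 2, rule 3, derive wooden(a), approved(tweety), closed(tweety).
Round 2 — rule 7, derive stale(tweety).
Round 3 — rule 5, derive small(tweety).
Derived: stale(tweety) (round 2), wooden(a) (round 1), small(tweety) (round 3), closed(tweety) (round 1). locked(a) never appears in any round.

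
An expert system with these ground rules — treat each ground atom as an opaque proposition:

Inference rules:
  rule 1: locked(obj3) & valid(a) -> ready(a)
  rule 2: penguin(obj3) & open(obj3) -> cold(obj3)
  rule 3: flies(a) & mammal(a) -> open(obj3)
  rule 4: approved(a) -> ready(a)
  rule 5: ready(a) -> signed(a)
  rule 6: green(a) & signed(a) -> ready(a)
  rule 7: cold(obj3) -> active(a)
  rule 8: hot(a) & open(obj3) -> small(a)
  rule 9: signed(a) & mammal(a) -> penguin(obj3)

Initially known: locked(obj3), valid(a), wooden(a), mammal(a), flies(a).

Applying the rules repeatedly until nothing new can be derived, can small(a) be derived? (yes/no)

no

[1] rule 1 [locked(obj3) & valid(a) -> ready(a)]; rule 3 [flies(a) & mammal(a) -> open(obj3)]. ⇒ new: ready(a), open(obj3).
[2] rule 5 [ready(a) -> signed(a)]. ⇒ new: signed(a).
[3] rule 9 [signed(a) & mammal(a) -> penguin(obj3)]. ⇒ new: penguin(obj3).
[4] rule 2 [penguin(obj3) & open(obj3) -> cold(obj3)]. ⇒ new: cold(obj3).
[5] rule 7 [cold(obj3) -> active(a)]. ⇒ new: active(a).
Fixed point reached. small(a) is concluded only by rule 8; rule 8 needs hot(a) (never derived).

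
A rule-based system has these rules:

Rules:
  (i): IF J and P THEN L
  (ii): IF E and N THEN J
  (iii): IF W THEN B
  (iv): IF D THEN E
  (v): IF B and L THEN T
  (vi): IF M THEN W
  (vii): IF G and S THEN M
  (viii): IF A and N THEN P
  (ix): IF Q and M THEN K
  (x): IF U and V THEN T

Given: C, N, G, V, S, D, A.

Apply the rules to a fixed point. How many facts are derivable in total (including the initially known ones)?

Round 1 fires (iv), (vii), (viii), giving E, M, P.
Round 2 fires (ii), (vi), giving J, W.
Round 3 fires (i), (iii), giving L, B.
Round 4 fires (v), giving T.
Closure: {A, B, C, D, E, G, J, L, M, N, P, S, T, V, W} — 15 facts.

15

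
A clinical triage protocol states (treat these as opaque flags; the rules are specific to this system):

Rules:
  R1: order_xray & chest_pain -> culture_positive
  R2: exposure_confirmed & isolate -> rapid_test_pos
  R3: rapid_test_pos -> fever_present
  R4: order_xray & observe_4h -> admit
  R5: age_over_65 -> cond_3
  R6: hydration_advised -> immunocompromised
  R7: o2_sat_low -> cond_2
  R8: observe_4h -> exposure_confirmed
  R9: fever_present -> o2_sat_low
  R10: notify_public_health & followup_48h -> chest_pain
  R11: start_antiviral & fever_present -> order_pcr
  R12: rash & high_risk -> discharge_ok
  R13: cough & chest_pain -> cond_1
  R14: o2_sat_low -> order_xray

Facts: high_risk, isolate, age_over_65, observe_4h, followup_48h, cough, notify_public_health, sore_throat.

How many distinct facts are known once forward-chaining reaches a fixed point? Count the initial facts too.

Round 1 fires R5, R8, R10, giving cond_3, exposure_confirmed, chest_pain.
Round 2 fires R2, R13, giving rapid_test_pos, cond_1.
Round 3 fires R3, giving fever_present.
Round 4 fires R9, giving o2_sat_low.
Round 5 fires R7, R14, giving cond_2, order_xray.
Round 6 fires R1, R4, giving culture_positive, admit.
Closure: {admit, age_over_65, chest_pain, cond_1, cond_2, cond_3, cough, culture_positive, exposure_confirmed, fever_present, followup_48h, high_risk, isolate, notify_public_health, o2_sat_low, observe_4h, order_xray, rapid_test_pos, sore_throat} — 19 facts.

19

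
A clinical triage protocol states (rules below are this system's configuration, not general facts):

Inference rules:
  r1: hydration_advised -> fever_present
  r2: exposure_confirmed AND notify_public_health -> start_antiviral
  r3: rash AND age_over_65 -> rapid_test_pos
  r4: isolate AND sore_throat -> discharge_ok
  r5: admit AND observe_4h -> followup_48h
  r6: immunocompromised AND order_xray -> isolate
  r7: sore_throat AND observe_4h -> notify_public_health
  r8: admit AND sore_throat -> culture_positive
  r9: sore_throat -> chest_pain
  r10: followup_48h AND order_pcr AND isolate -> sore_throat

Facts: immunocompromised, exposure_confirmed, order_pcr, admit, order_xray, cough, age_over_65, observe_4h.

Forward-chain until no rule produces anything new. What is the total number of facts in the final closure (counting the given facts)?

Round 1 fires r5, r6, giving followup_48h, isolate.
Round 2 fires r10, giving sore_throat.
Round 3 fires r4, r7, r8, r9, giving discharge_ok, notify_public_health, culture_positive, chest_pain.
Round 4 fires r2, giving start_antiviral.
Closure: {admit, age_over_65, chest_pain, cough, culture_positive, discharge_ok, exposure_confirmed, followup_48h, immunocompromised, isolate, notify_public_health, observe_4h, order_pcr, order_xray, sore_throat, start_antiviral} — 16 facts.

16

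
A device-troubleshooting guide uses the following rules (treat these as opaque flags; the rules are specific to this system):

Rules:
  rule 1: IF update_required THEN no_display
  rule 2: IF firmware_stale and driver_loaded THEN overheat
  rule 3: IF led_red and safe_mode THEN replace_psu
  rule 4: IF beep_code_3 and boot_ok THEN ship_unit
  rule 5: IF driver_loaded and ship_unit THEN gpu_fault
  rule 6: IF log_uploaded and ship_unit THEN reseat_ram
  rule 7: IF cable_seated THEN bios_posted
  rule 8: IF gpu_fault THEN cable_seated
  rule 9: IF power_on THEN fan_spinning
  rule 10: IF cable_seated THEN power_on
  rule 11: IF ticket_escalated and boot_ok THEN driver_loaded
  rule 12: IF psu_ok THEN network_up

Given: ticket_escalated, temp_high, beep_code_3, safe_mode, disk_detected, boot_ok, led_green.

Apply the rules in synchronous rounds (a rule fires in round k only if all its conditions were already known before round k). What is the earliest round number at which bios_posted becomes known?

Round 1 fires rule 4, rule 11, giving ship_unit, driver_loaded.
Round 2 fires rule 5, giving gpu_fault.
Round 3 fires rule 8, giving cable_seated.
Round 4 fires rule 7, rule 10, giving bios_posted, power_on.
bios_posted first appears in round 4.

4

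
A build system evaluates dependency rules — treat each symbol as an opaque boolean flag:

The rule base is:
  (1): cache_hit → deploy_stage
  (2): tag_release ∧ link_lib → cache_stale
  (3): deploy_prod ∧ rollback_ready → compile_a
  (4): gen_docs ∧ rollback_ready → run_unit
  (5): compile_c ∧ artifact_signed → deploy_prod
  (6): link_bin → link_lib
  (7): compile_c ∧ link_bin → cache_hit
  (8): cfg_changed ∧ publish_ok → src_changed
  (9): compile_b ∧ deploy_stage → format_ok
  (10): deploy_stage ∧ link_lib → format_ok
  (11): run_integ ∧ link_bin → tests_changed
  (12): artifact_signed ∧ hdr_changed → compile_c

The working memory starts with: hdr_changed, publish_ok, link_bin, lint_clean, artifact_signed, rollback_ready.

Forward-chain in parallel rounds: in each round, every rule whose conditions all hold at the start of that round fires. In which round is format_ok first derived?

[1] (6) [link_bin → link_lib]; (12) [artifact_signed ∧ hdr_changed → compile_c]. ⇒ new: link_lib, compile_c.
[2] (5) [compile_c ∧ artifact_signed → deploy_prod]; (7) [compile_c ∧ link_bin → cache_hit]. ⇒ new: deploy_prod, cache_hit.
[3] (1) [cache_hit → deploy_stage]; (3) [deploy_prod ∧ rollback_ready → compile_a]. ⇒ new: deploy_stage, compile_a.
[4] (10) [deploy_stage ∧ link_lib → format_ok]. ⇒ new: format_ok.
format_ok first appears in round 4.

4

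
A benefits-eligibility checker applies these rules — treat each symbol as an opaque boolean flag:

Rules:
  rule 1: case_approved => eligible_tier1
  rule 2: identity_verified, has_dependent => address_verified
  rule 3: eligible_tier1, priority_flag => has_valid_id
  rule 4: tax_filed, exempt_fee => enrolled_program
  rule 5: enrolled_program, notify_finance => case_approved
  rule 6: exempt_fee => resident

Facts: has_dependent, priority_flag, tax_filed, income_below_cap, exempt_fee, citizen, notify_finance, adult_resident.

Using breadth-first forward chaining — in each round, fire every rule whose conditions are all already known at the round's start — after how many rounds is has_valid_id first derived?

4

Round 1: rule 4 [tax_filed, exempt_fee => enrolled_program]; rule 6 [exempt_fee => resident]. New: enrolled_program, resident.
Round 2: rule 5 [enrolled_program, notify_finance => case_approved]. New: case_approved.
Round 3: rule 1 [case_approved => eligible_tier1]. New: eligible_tier1.
Round 4: rule 3 [eligible_tier1, priority_flag => has_valid_id]. New: has_valid_id.
has_valid_id first appears in round 4.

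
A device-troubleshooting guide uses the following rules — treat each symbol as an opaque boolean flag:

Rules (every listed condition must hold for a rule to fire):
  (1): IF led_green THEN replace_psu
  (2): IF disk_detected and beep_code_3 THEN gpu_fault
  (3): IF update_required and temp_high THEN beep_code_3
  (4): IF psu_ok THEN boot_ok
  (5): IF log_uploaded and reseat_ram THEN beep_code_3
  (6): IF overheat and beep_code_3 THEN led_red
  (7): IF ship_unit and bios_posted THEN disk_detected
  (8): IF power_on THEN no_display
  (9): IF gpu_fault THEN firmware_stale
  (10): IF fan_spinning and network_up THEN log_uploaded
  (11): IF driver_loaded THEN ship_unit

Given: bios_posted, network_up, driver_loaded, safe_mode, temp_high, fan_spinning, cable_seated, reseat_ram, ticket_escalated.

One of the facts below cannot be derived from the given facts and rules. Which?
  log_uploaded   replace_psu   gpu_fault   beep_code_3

[1] (10) [IF fan_spinning and network_up THEN log_uploaded]; (11) [IF driver_loaded THEN ship_unit]. ⇒ new: log_uploaded, ship_unit.
[2] (5) [IF log_uploaded and reseat_ram THEN beep_code_3]; (7) [IF ship_unit and bios_posted THEN disk_detected]. ⇒ new: beep_code_3, disk_detected.
[3] (2) [IF disk_detected and beep_code_3 THEN gpu_fault]. ⇒ new: gpu_fault.
[4] (9) [IF gpu_fault THEN firmware_stale]. ⇒ new: firmware_stale.
Derived: beep_code_3 (round 2), log_uploaded (round 1), gpu_fault (round 3). replace_psu never appears in any round.

replace_psu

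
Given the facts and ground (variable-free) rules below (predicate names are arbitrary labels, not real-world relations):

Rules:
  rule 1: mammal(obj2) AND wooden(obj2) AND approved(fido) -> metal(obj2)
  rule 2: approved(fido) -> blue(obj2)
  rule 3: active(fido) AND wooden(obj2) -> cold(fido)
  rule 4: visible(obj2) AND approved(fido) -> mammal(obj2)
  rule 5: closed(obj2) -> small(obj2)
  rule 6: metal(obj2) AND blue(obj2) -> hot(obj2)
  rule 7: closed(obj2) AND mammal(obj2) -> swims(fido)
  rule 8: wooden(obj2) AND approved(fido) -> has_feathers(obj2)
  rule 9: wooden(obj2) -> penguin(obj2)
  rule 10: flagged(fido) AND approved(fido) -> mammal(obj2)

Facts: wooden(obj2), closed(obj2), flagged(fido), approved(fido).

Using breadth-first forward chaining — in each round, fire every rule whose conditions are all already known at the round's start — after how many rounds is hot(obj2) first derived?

[1] rule 2 [approved(fido) -> blue(obj2)]; rule 5 [closed(obj2) -> small(obj2)]; rule 8 [wooden(obj2) AND approved(fido) -> has_feathers(obj2)]; rule 9 [wooden(obj2) -> penguin(obj2)]; rule 10 [flagged(fido) AND approved(fido) -> mammal(obj2)]. ⇒ new: blue(obj2), small(obj2), has_feathers(obj2), penguin(obj2), mammal(obj2).
[2] rule 1 [mammal(obj2) AND wooden(obj2) AND approved(fido) -> metal(obj2)]; rule 7 [closed(obj2) AND mammal(obj2) -> swims(fido)]. ⇒ new: metal(obj2), swims(fido).
[3] rule 6 [metal(obj2) AND blue(obj2) -> hot(obj2)]. ⇒ new: hot(obj2).
hot(obj2) first appears in round 3.

3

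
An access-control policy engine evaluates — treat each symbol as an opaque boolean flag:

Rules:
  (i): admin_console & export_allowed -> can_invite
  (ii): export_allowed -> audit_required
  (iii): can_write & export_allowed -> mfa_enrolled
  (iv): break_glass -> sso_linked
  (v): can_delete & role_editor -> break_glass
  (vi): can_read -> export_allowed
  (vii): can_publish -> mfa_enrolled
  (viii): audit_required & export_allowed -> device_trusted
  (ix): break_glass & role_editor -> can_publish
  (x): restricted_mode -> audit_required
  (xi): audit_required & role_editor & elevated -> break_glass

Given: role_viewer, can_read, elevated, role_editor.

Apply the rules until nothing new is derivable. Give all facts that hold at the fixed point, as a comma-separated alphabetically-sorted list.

Round 1 fires (vi), giving export_allowed.
Round 2 fires (ii), giving audit_required.
Round 3 fires (viii), (xi), giving device_trusted, break_glass.
Round 4 fires (iv), (ix), giving sso_linked, can_publish.
Round 5 fires (vii), giving mfa_enrolled.

audit_required, break_glass, can_publish, can_read, device_trusted, elevated, export_allowed, mfa_enrolled, role_editor, role_viewer, sso_linked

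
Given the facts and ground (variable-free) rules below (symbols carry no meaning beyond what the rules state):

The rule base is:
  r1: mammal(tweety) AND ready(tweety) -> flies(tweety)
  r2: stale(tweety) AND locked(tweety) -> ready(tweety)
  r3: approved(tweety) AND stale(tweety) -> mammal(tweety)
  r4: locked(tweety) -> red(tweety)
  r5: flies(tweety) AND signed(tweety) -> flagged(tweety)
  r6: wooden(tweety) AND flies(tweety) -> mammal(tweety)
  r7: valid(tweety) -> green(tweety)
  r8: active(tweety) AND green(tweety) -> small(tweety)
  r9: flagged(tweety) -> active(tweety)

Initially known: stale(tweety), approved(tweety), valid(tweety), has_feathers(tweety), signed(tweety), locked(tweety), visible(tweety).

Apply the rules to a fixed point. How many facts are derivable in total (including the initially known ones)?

15

Round 1 fires r2, r3, r4, r7, giving ready(tweety), mammal(tweety), red(tweety), green(tweety).
Round 2 fires r1, giving flies(tweety).
Round 3 fires r5, giving flagged(tweety).
Round 4 fires r9, giving active(tweety).
Round 5 fires r8, giving small(tweety).
Closure: {active(tweety), approved(tweety), flagged(tweety), flies(tweety), green(tweety), has_feathers(tweety), locked(tweety), mammal(tweety), ready(tweety), red(tweety), signed(tweety), small(tweety), stale(tweety), valid(tweety), visible(tweety)} — 15 facts.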